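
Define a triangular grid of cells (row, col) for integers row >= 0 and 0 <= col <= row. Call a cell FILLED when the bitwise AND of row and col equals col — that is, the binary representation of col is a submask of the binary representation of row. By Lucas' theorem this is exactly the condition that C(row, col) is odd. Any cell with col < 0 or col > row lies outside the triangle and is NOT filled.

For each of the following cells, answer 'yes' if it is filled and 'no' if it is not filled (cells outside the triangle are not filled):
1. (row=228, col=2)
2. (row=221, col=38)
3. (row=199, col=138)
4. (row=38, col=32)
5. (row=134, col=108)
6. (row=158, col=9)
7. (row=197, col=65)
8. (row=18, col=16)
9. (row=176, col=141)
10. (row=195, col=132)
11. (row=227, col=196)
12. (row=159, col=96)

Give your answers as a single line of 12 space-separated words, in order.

(228,2): row=0b11100100, col=0b10, row AND col = 0b0 = 0; 0 != 2 -> empty
(221,38): row=0b11011101, col=0b100110, row AND col = 0b100 = 4; 4 != 38 -> empty
(199,138): row=0b11000111, col=0b10001010, row AND col = 0b10000010 = 130; 130 != 138 -> empty
(38,32): row=0b100110, col=0b100000, row AND col = 0b100000 = 32; 32 == 32 -> filled
(134,108): row=0b10000110, col=0b1101100, row AND col = 0b100 = 4; 4 != 108 -> empty
(158,9): row=0b10011110, col=0b1001, row AND col = 0b1000 = 8; 8 != 9 -> empty
(197,65): row=0b11000101, col=0b1000001, row AND col = 0b1000001 = 65; 65 == 65 -> filled
(18,16): row=0b10010, col=0b10000, row AND col = 0b10000 = 16; 16 == 16 -> filled
(176,141): row=0b10110000, col=0b10001101, row AND col = 0b10000000 = 128; 128 != 141 -> empty
(195,132): row=0b11000011, col=0b10000100, row AND col = 0b10000000 = 128; 128 != 132 -> empty
(227,196): row=0b11100011, col=0b11000100, row AND col = 0b11000000 = 192; 192 != 196 -> empty
(159,96): row=0b10011111, col=0b1100000, row AND col = 0b0 = 0; 0 != 96 -> empty

Answer: no no no yes no no yes yes no no no no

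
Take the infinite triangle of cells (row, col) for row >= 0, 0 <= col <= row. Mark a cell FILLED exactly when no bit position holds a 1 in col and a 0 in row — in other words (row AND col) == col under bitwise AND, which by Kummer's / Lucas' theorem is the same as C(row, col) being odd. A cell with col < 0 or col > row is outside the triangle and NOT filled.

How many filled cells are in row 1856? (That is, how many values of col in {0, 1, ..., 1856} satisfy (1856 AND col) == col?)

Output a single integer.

Answer: 16

Derivation:
1856 in binary = 11101000000
popcount(1856) = number of 1-bits in 11101000000 = 4
A col c satisfies (1856 AND c) == c iff every set bit of c is also set in 1856; each of the 4 set bits of 1856 can independently be on or off in c.
count = 2^4 = 16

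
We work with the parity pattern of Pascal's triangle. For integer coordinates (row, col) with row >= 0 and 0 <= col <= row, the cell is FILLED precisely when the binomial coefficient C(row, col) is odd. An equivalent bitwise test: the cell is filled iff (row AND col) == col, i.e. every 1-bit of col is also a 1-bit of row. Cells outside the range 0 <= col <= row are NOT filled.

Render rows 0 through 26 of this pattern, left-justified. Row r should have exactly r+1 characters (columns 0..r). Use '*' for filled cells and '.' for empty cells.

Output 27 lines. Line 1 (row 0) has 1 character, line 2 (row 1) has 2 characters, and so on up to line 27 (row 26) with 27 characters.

r0=0: *
r1=1: **
r2=10: *.*
r3=11: ****
r4=100: *...*
r5=101: **..**
r6=110: *.*.*.*
r7=111: ********
r8=1000: *.......*
r9=1001: **......**
r10=1010: *.*.....*.*
r11=1011: ****....****
r12=1100: *...*...*...*
r13=1101: **..**..**..**
r14=1110: *.*.*.*.*.*.*.*
r15=1111: ****************
r16=10000: *...............*
r17=10001: **..............**
r18=10010: *.*.............*.*
r19=10011: ****............****
r20=10100: *...*...........*...*
r21=10101: **..**..........**..**
r22=10110: *.*.*.*.........*.*.*.*
r23=10111: ********........********
r24=11000: *.......*.......*.......*
r25=11001: **......**......**......**
r26=11010: *.*.....*.*.....*.*.....*.*

Answer: *
**
*.*
****
*...*
**..**
*.*.*.*
********
*.......*
**......**
*.*.....*.*
****....****
*...*...*...*
**..**..**..**
*.*.*.*.*.*.*.*
****************
*...............*
**..............**
*.*.............*.*
****............****
*...*...........*...*
**..**..........**..**
*.*.*.*.........*.*.*.*
********........********
*.......*.......*.......*
**......**......**......**
*.*.....*.*.....*.*.....*.*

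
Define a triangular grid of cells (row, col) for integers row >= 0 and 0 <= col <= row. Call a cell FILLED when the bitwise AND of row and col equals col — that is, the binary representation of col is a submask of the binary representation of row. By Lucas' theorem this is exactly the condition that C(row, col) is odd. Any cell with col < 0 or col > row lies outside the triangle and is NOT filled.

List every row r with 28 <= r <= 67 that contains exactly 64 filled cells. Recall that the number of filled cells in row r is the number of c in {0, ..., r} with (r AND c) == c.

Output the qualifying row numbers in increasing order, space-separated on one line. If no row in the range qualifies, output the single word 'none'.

Row r has 2^popcount(r) filled cells, so we need popcount(r) = log2(64) = 6.
Scan r = 28..67 and keep those with exactly 6 one-bits:
r=28=11100 popcount=3 -> skip
r=29=11101 popcount=4 -> skip
r=30=11110 popcount=4 -> skip
r=31=11111 popcount=5 -> skip
r=32=100000 popcount=1 -> skip
r=33=100001 popcount=2 -> skip
r=34=100010 popcount=2 -> skip
r=35=100011 popcount=3 -> skip
r=36=100100 popcount=2 -> skip
r=37=100101 popcount=3 -> skip
r=38=100110 popcount=3 -> skip
r=39=100111 popcount=4 -> skip
r=40=101000 popcount=2 -> skip
r=41=101001 popcount=3 -> skip
r=42=101010 popcount=3 -> skip
r=43=101011 popcount=4 -> skip
r=44=101100 popcount=3 -> skip
r=45=101101 popcount=4 -> skip
r=46=101110 popcount=4 -> skip
r=47=101111 popcount=5 -> skip
r=48=110000 popcount=2 -> skip
r=49=110001 popcount=3 -> skip
r=50=110010 popcount=3 -> skip
r=51=110011 popcount=4 -> skip
r=52=110100 popcount=3 -> skip
r=53=110101 popcount=4 -> skip
r=54=110110 popcount=4 -> skip
r=55=110111 popcount=5 -> skip
r=56=111000 popcount=3 -> skip
r=57=111001 popcount=4 -> skip
r=58=111010 popcount=4 -> skip
r=59=111011 popcount=5 -> skip
r=60=111100 popcount=4 -> skip
r=61=111101 popcount=5 -> skip
r=62=111110 popcount=5 -> skip
r=63=111111 popcount=6 -> KEEP
r=64=1000000 popcount=1 -> skip
r=65=1000001 popcount=2 -> skip
r=66=1000010 popcount=2 -> skip
r=67=1000011 popcount=3 -> skip
Kept rows: 63

Answer: 63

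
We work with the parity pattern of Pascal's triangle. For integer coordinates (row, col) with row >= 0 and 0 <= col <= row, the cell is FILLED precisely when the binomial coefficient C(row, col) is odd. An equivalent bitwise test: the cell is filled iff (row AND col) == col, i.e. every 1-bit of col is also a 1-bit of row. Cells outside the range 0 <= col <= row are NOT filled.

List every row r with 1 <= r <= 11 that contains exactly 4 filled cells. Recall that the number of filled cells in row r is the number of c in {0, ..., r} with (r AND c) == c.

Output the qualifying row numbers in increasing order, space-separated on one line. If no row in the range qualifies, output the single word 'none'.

Row r has 2^popcount(r) filled cells, so we need popcount(r) = log2(4) = 2.
Scan r = 1..11 and keep those with exactly 2 one-bits:
r=1=1 popcount=1 -> skip
r=2=10 popcount=1 -> skip
r=3=11 popcount=2 -> KEEP
r=4=100 popcount=1 -> skip
r=5=101 popcount=2 -> KEEP
r=6=110 popcount=2 -> KEEP
r=7=111 popcount=3 -> skip
r=8=1000 popcount=1 -> skip
r=9=1001 popcount=2 -> KEEP
r=10=1010 popcount=2 -> KEEP
r=11=1011 popcount=3 -> skip
Kept rows: 3 5 6 9 10

Answer: 3 5 6 9 10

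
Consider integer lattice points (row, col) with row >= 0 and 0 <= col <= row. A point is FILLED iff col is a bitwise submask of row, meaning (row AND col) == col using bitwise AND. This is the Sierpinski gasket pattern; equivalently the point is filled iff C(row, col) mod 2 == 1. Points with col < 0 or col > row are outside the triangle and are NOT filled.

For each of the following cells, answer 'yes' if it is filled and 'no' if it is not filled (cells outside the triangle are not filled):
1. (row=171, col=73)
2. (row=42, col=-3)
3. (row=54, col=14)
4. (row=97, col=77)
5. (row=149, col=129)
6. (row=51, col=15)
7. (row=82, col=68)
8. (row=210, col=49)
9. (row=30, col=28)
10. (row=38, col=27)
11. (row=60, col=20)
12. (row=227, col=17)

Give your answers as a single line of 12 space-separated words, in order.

(171,73): row=0b10101011, col=0b1001001, row AND col = 0b1001 = 9; 9 != 73 -> empty
(42,-3): col outside [0, 42] -> not filled
(54,14): row=0b110110, col=0b1110, row AND col = 0b110 = 6; 6 != 14 -> empty
(97,77): row=0b1100001, col=0b1001101, row AND col = 0b1000001 = 65; 65 != 77 -> empty
(149,129): row=0b10010101, col=0b10000001, row AND col = 0b10000001 = 129; 129 == 129 -> filled
(51,15): row=0b110011, col=0b1111, row AND col = 0b11 = 3; 3 != 15 -> empty
(82,68): row=0b1010010, col=0b1000100, row AND col = 0b1000000 = 64; 64 != 68 -> empty
(210,49): row=0b11010010, col=0b110001, row AND col = 0b10000 = 16; 16 != 49 -> empty
(30,28): row=0b11110, col=0b11100, row AND col = 0b11100 = 28; 28 == 28 -> filled
(38,27): row=0b100110, col=0b11011, row AND col = 0b10 = 2; 2 != 27 -> empty
(60,20): row=0b111100, col=0b10100, row AND col = 0b10100 = 20; 20 == 20 -> filled
(227,17): row=0b11100011, col=0b10001, row AND col = 0b1 = 1; 1 != 17 -> empty

Answer: no no no no yes no no no yes no yes no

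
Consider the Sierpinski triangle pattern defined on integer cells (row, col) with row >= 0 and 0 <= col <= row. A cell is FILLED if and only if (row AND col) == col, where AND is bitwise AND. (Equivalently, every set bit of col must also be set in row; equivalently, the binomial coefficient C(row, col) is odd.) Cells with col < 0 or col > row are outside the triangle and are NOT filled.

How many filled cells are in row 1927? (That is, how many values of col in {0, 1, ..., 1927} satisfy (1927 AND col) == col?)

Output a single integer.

Answer: 128

Derivation:
1927 in binary = 11110000111
popcount(1927) = number of 1-bits in 11110000111 = 7
A col c satisfies (1927 AND c) == c iff every set bit of c is also set in 1927; each of the 7 set bits of 1927 can independently be on or off in c.
count = 2^7 = 128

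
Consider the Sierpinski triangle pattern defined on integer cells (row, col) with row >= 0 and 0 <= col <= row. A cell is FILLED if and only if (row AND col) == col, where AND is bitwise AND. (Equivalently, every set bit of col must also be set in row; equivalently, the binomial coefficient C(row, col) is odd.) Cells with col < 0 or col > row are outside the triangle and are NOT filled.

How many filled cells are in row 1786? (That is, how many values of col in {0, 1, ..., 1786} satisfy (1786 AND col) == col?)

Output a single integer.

Answer: 256

Derivation:
1786 in binary = 11011111010
popcount(1786) = number of 1-bits in 11011111010 = 8
A col c satisfies (1786 AND c) == c iff every set bit of c is also set in 1786; each of the 8 set bits of 1786 can independently be on or off in c.
count = 2^8 = 256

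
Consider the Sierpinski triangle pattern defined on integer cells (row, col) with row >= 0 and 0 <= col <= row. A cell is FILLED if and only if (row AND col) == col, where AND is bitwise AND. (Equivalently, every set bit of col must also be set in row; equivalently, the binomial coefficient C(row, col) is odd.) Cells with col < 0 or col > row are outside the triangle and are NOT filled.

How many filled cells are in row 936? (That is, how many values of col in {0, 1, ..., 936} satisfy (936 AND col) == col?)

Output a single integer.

936 in binary = 1110101000
popcount(936) = number of 1-bits in 1110101000 = 5
A col c satisfies (936 AND c) == c iff every set bit of c is also set in 936; each of the 5 set bits of 936 can independently be on or off in c.
count = 2^5 = 32

Answer: 32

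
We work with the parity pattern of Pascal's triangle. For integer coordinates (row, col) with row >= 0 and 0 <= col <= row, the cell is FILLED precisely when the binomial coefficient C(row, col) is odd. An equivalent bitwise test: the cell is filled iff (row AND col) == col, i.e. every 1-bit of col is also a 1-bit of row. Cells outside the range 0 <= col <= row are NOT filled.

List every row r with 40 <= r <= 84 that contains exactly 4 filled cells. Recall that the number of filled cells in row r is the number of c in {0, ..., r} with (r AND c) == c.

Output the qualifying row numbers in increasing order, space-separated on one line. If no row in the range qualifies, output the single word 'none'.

Row r has 2^popcount(r) filled cells, so we need popcount(r) = log2(4) = 2.
Scan r = 40..84 and keep those with exactly 2 one-bits:
r=40=101000 popcount=2 -> KEEP
r=41=101001 popcount=3 -> skip
r=42=101010 popcount=3 -> skip
r=43=101011 popcount=4 -> skip
r=44=101100 popcount=3 -> skip
r=45=101101 popcount=4 -> skip
r=46=101110 popcount=4 -> skip
r=47=101111 popcount=5 -> skip
r=48=110000 popcount=2 -> KEEP
r=49=110001 popcount=3 -> skip
r=50=110010 popcount=3 -> skip
r=51=110011 popcount=4 -> skip
r=52=110100 popcount=3 -> skip
r=53=110101 popcount=4 -> skip
r=54=110110 popcount=4 -> skip
r=55=110111 popcount=5 -> skip
r=56=111000 popcount=3 -> skip
r=57=111001 popcount=4 -> skip
r=58=111010 popcount=4 -> skip
r=59=111011 popcount=5 -> skip
r=60=111100 popcount=4 -> skip
r=61=111101 popcount=5 -> skip
r=62=111110 popcount=5 -> skip
r=63=111111 popcount=6 -> skip
r=64=1000000 popcount=1 -> skip
r=65=1000001 popcount=2 -> KEEP
r=66=1000010 popcount=2 -> KEEP
r=67=1000011 popcount=3 -> skip
r=68=1000100 popcount=2 -> KEEP
r=69=1000101 popcount=3 -> skip
r=70=1000110 popcount=3 -> skip
r=71=1000111 popcount=4 -> skip
r=72=1001000 popcount=2 -> KEEP
r=73=1001001 popcount=3 -> skip
r=74=1001010 popcount=3 -> skip
r=75=1001011 popcount=4 -> skip
r=76=1001100 popcount=3 -> skip
r=77=1001101 popcount=4 -> skip
r=78=1001110 popcount=4 -> skip
r=79=1001111 popcount=5 -> skip
r=80=1010000 popcount=2 -> KEEP
r=81=1010001 popcount=3 -> skip
r=82=1010010 popcount=3 -> skip
r=83=1010011 popcount=4 -> skip
r=84=1010100 popcount=3 -> skip
Kept rows: 40 48 65 66 68 72 80

Answer: 40 48 65 66 68 72 80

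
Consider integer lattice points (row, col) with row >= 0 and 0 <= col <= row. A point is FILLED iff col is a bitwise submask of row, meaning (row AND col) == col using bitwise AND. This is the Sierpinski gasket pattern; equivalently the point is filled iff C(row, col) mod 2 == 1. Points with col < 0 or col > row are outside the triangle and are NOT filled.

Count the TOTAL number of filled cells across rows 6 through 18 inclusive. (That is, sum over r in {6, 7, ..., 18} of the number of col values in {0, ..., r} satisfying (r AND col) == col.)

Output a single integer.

r6=110 pc2: +4 =4
r7=111 pc3: +8 =12
r8=1000 pc1: +2 =14
r9=1001 pc2: +4 =18
r10=1010 pc2: +4 =22
r11=1011 pc3: +8 =30
r12=1100 pc2: +4 =34
r13=1101 pc3: +8 =42
r14=1110 pc3: +8 =50
r15=1111 pc4: +16 =66
r16=10000 pc1: +2 =68
r17=10001 pc2: +4 =72
r18=10010 pc2: +4 =76

Answer: 76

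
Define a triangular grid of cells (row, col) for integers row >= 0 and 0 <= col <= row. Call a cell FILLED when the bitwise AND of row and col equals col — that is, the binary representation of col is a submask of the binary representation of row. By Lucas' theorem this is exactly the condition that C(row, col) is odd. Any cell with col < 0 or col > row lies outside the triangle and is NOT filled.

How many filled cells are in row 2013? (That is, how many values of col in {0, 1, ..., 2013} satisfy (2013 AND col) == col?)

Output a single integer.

2013 in binary = 11111011101
popcount(2013) = number of 1-bits in 11111011101 = 9
A col c satisfies (2013 AND c) == c iff every set bit of c is also set in 2013; each of the 9 set bits of 2013 can independently be on or off in c.
count = 2^9 = 512

Answer: 512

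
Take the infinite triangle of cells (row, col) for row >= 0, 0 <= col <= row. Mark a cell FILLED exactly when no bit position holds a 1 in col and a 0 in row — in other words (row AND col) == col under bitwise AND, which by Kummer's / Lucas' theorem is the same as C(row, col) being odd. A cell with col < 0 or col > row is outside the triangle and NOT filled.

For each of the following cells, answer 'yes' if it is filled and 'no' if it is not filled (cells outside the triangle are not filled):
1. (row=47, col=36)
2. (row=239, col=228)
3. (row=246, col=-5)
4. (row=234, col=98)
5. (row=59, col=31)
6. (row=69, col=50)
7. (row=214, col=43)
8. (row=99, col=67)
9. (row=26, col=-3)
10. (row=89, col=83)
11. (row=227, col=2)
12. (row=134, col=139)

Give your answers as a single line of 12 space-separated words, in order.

Answer: yes yes no yes no no no yes no no yes no

Derivation:
(47,36): row=0b101111, col=0b100100, row AND col = 0b100100 = 36; 36 == 36 -> filled
(239,228): row=0b11101111, col=0b11100100, row AND col = 0b11100100 = 228; 228 == 228 -> filled
(246,-5): col outside [0, 246] -> not filled
(234,98): row=0b11101010, col=0b1100010, row AND col = 0b1100010 = 98; 98 == 98 -> filled
(59,31): row=0b111011, col=0b11111, row AND col = 0b11011 = 27; 27 != 31 -> empty
(69,50): row=0b1000101, col=0b110010, row AND col = 0b0 = 0; 0 != 50 -> empty
(214,43): row=0b11010110, col=0b101011, row AND col = 0b10 = 2; 2 != 43 -> empty
(99,67): row=0b1100011, col=0b1000011, row AND col = 0b1000011 = 67; 67 == 67 -> filled
(26,-3): col outside [0, 26] -> not filled
(89,83): row=0b1011001, col=0b1010011, row AND col = 0b1010001 = 81; 81 != 83 -> empty
(227,2): row=0b11100011, col=0b10, row AND col = 0b10 = 2; 2 == 2 -> filled
(134,139): col outside [0, 134] -> not filled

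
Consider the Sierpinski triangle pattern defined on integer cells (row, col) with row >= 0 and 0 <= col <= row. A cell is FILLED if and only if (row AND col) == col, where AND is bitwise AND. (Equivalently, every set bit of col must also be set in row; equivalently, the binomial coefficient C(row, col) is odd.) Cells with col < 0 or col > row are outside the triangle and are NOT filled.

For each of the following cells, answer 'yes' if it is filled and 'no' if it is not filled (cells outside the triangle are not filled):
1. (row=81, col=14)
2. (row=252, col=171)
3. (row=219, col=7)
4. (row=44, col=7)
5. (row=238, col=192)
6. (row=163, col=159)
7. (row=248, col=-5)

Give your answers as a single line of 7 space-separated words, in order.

Answer: no no no no yes no no

Derivation:
(81,14): row=0b1010001, col=0b1110, row AND col = 0b0 = 0; 0 != 14 -> empty
(252,171): row=0b11111100, col=0b10101011, row AND col = 0b10101000 = 168; 168 != 171 -> empty
(219,7): row=0b11011011, col=0b111, row AND col = 0b11 = 3; 3 != 7 -> empty
(44,7): row=0b101100, col=0b111, row AND col = 0b100 = 4; 4 != 7 -> empty
(238,192): row=0b11101110, col=0b11000000, row AND col = 0b11000000 = 192; 192 == 192 -> filled
(163,159): row=0b10100011, col=0b10011111, row AND col = 0b10000011 = 131; 131 != 159 -> empty
(248,-5): col outside [0, 248] -> not filled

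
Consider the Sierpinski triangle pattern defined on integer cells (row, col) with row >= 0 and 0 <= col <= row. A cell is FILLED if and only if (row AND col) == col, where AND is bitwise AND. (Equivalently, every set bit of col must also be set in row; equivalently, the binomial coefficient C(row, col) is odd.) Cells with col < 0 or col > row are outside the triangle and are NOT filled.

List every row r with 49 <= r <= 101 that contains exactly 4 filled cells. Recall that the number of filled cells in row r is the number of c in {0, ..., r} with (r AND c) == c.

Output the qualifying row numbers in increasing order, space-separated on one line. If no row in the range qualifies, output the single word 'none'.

Answer: 65 66 68 72 80 96

Derivation:
Row r has 2^popcount(r) filled cells, so we need popcount(r) = log2(4) = 2.
Scan r = 49..101 and keep those with exactly 2 one-bits:
r=49=110001 popcount=3 -> skip
r=50=110010 popcount=3 -> skip
r=51=110011 popcount=4 -> skip
r=52=110100 popcount=3 -> skip
r=53=110101 popcount=4 -> skip
r=54=110110 popcount=4 -> skip
r=55=110111 popcount=5 -> skip
r=56=111000 popcount=3 -> skip
r=57=111001 popcount=4 -> skip
r=58=111010 popcount=4 -> skip
r=59=111011 popcount=5 -> skip
r=60=111100 popcount=4 -> skip
r=61=111101 popcount=5 -> skip
r=62=111110 popcount=5 -> skip
r=63=111111 popcount=6 -> skip
r=64=1000000 popcount=1 -> skip
r=65=1000001 popcount=2 -> KEEP
r=66=1000010 popcount=2 -> KEEP
r=67=1000011 popcount=3 -> skip
r=68=1000100 popcount=2 -> KEEP
r=69=1000101 popcount=3 -> skip
r=70=1000110 popcount=3 -> skip
r=71=1000111 popcount=4 -> skip
r=72=1001000 popcount=2 -> KEEP
r=73=1001001 popcount=3 -> skip
r=74=1001010 popcount=3 -> skip
r=75=1001011 popcount=4 -> skip
r=76=1001100 popcount=3 -> skip
r=77=1001101 popcount=4 -> skip
r=78=1001110 popcount=4 -> skip
r=79=1001111 popcount=5 -> skip
r=80=1010000 popcount=2 -> KEEP
r=81=1010001 popcount=3 -> skip
r=82=1010010 popcount=3 -> skip
r=83=1010011 popcount=4 -> skip
r=84=1010100 popcount=3 -> skip
r=85=1010101 popcount=4 -> skip
r=86=1010110 popcount=4 -> skip
r=87=1010111 popcount=5 -> skip
r=88=1011000 popcount=3 -> skip
r=89=1011001 popcount=4 -> skip
r=90=1011010 popcount=4 -> skip
r=91=1011011 popcount=5 -> skip
r=92=1011100 popcount=4 -> skip
r=93=1011101 popcount=5 -> skip
r=94=1011110 popcount=5 -> skip
r=95=1011111 popcount=6 -> skip
r=96=1100000 popcount=2 -> KEEP
r=97=1100001 popcount=3 -> skip
r=98=1100010 popcount=3 -> skip
r=99=1100011 popcount=4 -> skip
r=100=1100100 popcount=3 -> skip
r=101=1100101 popcount=4 -> skip
Kept rows: 65 66 68 72 80 96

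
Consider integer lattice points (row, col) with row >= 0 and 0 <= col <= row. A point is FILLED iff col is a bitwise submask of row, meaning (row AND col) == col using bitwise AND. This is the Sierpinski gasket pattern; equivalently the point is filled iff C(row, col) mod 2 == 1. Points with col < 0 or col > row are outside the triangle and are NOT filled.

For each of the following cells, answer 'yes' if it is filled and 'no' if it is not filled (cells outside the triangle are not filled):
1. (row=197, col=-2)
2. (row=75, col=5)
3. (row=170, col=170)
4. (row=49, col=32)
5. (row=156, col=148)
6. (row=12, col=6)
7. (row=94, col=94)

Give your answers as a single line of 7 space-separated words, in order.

(197,-2): col outside [0, 197] -> not filled
(75,5): row=0b1001011, col=0b101, row AND col = 0b1 = 1; 1 != 5 -> empty
(170,170): row=0b10101010, col=0b10101010, row AND col = 0b10101010 = 170; 170 == 170 -> filled
(49,32): row=0b110001, col=0b100000, row AND col = 0b100000 = 32; 32 == 32 -> filled
(156,148): row=0b10011100, col=0b10010100, row AND col = 0b10010100 = 148; 148 == 148 -> filled
(12,6): row=0b1100, col=0b110, row AND col = 0b100 = 4; 4 != 6 -> empty
(94,94): row=0b1011110, col=0b1011110, row AND col = 0b1011110 = 94; 94 == 94 -> filled

Answer: no no yes yes yes no yes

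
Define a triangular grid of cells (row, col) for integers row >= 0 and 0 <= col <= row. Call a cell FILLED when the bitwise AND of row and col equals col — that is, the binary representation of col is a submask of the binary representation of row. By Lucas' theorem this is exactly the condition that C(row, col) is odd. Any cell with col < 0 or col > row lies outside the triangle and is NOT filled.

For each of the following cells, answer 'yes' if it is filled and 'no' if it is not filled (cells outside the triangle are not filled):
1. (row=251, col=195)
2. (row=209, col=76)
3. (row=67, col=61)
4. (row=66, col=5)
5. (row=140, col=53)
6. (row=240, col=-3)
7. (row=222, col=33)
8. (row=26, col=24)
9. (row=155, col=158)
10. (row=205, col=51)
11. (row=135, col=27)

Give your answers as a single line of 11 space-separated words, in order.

Answer: yes no no no no no no yes no no no

Derivation:
(251,195): row=0b11111011, col=0b11000011, row AND col = 0b11000011 = 195; 195 == 195 -> filled
(209,76): row=0b11010001, col=0b1001100, row AND col = 0b1000000 = 64; 64 != 76 -> empty
(67,61): row=0b1000011, col=0b111101, row AND col = 0b1 = 1; 1 != 61 -> empty
(66,5): row=0b1000010, col=0b101, row AND col = 0b0 = 0; 0 != 5 -> empty
(140,53): row=0b10001100, col=0b110101, row AND col = 0b100 = 4; 4 != 53 -> empty
(240,-3): col outside [0, 240] -> not filled
(222,33): row=0b11011110, col=0b100001, row AND col = 0b0 = 0; 0 != 33 -> empty
(26,24): row=0b11010, col=0b11000, row AND col = 0b11000 = 24; 24 == 24 -> filled
(155,158): col outside [0, 155] -> not filled
(205,51): row=0b11001101, col=0b110011, row AND col = 0b1 = 1; 1 != 51 -> empty
(135,27): row=0b10000111, col=0b11011, row AND col = 0b11 = 3; 3 != 27 -> empty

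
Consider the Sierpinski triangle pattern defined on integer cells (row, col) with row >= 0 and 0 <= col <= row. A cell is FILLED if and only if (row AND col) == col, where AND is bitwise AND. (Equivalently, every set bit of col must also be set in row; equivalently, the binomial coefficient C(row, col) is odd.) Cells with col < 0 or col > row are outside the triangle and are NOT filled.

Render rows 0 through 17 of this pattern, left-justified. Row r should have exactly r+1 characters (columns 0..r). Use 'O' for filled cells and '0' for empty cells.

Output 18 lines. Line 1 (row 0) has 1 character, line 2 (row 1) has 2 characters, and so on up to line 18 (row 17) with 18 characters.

Answer: O
OO
O0O
OOOO
O000O
OO00OO
O0O0O0O
OOOOOOOO
O0000000O
OO000000OO
O0O00000O0O
OOOO0000OOOO
O000O000O000O
OO00OO00OO00OO
O0O0O0O0O0O0O0O
OOOOOOOOOOOOOOOO
O000000000000000O
OO00000000000000OO

Derivation:
r0=0: O
r1=1: OO
r2=10: O0O
r3=11: OOOO
r4=100: O000O
r5=101: OO00OO
r6=110: O0O0O0O
r7=111: OOOOOOOO
r8=1000: O0000000O
r9=1001: OO000000OO
r10=1010: O0O00000O0O
r11=1011: OOOO0000OOOO
r12=1100: O000O000O000O
r13=1101: OO00OO00OO00OO
r14=1110: O0O0O0O0O0O0O0O
r15=1111: OOOOOOOOOOOOOOOO
r16=10000: O000000000000000O
r17=10001: OO00000000000000OO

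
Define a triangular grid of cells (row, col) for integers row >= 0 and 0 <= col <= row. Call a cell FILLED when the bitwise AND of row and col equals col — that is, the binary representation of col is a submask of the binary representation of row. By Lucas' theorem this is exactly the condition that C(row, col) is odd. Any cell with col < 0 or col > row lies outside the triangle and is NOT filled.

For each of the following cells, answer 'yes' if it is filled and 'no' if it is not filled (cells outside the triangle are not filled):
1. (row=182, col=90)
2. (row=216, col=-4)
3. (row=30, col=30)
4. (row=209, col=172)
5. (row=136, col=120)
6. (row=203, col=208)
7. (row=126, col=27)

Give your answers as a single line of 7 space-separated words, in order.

(182,90): row=0b10110110, col=0b1011010, row AND col = 0b10010 = 18; 18 != 90 -> empty
(216,-4): col outside [0, 216] -> not filled
(30,30): row=0b11110, col=0b11110, row AND col = 0b11110 = 30; 30 == 30 -> filled
(209,172): row=0b11010001, col=0b10101100, row AND col = 0b10000000 = 128; 128 != 172 -> empty
(136,120): row=0b10001000, col=0b1111000, row AND col = 0b1000 = 8; 8 != 120 -> empty
(203,208): col outside [0, 203] -> not filled
(126,27): row=0b1111110, col=0b11011, row AND col = 0b11010 = 26; 26 != 27 -> empty

Answer: no no yes no no no no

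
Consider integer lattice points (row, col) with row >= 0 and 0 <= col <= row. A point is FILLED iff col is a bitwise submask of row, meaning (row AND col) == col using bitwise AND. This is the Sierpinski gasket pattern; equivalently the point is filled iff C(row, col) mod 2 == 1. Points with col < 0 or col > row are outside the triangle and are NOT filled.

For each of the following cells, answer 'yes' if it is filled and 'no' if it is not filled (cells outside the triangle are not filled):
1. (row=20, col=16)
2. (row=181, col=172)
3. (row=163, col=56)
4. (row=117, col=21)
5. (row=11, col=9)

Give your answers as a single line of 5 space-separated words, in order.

Answer: yes no no yes yes

Derivation:
(20,16): row=0b10100, col=0b10000, row AND col = 0b10000 = 16; 16 == 16 -> filled
(181,172): row=0b10110101, col=0b10101100, row AND col = 0b10100100 = 164; 164 != 172 -> empty
(163,56): row=0b10100011, col=0b111000, row AND col = 0b100000 = 32; 32 != 56 -> empty
(117,21): row=0b1110101, col=0b10101, row AND col = 0b10101 = 21; 21 == 21 -> filled
(11,9): row=0b1011, col=0b1001, row AND col = 0b1001 = 9; 9 == 9 -> filled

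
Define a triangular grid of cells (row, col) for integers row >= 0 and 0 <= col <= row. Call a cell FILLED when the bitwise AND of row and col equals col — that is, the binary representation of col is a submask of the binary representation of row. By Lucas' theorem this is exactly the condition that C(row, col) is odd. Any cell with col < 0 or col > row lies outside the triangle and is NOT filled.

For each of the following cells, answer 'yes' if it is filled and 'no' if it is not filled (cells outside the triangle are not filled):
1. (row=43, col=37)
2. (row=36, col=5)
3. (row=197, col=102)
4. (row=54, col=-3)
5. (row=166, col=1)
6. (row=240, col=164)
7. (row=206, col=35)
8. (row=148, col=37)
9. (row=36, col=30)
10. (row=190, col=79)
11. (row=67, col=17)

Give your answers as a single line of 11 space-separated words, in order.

(43,37): row=0b101011, col=0b100101, row AND col = 0b100001 = 33; 33 != 37 -> empty
(36,5): row=0b100100, col=0b101, row AND col = 0b100 = 4; 4 != 5 -> empty
(197,102): row=0b11000101, col=0b1100110, row AND col = 0b1000100 = 68; 68 != 102 -> empty
(54,-3): col outside [0, 54] -> not filled
(166,1): row=0b10100110, col=0b1, row AND col = 0b0 = 0; 0 != 1 -> empty
(240,164): row=0b11110000, col=0b10100100, row AND col = 0b10100000 = 160; 160 != 164 -> empty
(206,35): row=0b11001110, col=0b100011, row AND col = 0b10 = 2; 2 != 35 -> empty
(148,37): row=0b10010100, col=0b100101, row AND col = 0b100 = 4; 4 != 37 -> empty
(36,30): row=0b100100, col=0b11110, row AND col = 0b100 = 4; 4 != 30 -> empty
(190,79): row=0b10111110, col=0b1001111, row AND col = 0b1110 = 14; 14 != 79 -> empty
(67,17): row=0b1000011, col=0b10001, row AND col = 0b1 = 1; 1 != 17 -> empty

Answer: no no no no no no no no no no no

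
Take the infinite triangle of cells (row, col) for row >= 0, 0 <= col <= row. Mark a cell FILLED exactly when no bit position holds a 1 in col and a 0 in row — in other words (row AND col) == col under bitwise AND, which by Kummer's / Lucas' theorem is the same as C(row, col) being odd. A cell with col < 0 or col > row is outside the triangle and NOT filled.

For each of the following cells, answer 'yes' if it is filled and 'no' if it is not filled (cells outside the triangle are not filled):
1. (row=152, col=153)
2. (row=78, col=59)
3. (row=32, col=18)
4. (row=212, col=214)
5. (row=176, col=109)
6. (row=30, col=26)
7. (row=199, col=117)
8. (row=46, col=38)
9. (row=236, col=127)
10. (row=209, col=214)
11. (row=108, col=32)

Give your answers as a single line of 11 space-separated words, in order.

Answer: no no no no no yes no yes no no yes

Derivation:
(152,153): col outside [0, 152] -> not filled
(78,59): row=0b1001110, col=0b111011, row AND col = 0b1010 = 10; 10 != 59 -> empty
(32,18): row=0b100000, col=0b10010, row AND col = 0b0 = 0; 0 != 18 -> empty
(212,214): col outside [0, 212] -> not filled
(176,109): row=0b10110000, col=0b1101101, row AND col = 0b100000 = 32; 32 != 109 -> empty
(30,26): row=0b11110, col=0b11010, row AND col = 0b11010 = 26; 26 == 26 -> filled
(199,117): row=0b11000111, col=0b1110101, row AND col = 0b1000101 = 69; 69 != 117 -> empty
(46,38): row=0b101110, col=0b100110, row AND col = 0b100110 = 38; 38 == 38 -> filled
(236,127): row=0b11101100, col=0b1111111, row AND col = 0b1101100 = 108; 108 != 127 -> empty
(209,214): col outside [0, 209] -> not filled
(108,32): row=0b1101100, col=0b100000, row AND col = 0b100000 = 32; 32 == 32 -> filled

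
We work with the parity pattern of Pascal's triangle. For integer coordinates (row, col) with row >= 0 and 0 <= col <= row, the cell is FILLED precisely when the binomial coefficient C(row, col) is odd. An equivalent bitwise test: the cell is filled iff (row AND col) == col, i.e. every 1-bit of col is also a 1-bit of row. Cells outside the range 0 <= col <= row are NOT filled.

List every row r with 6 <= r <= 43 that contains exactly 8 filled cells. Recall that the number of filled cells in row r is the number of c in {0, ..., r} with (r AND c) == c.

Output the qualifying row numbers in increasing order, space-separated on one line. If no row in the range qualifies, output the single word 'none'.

Answer: 7 11 13 14 19 21 22 25 26 28 35 37 38 41 42

Derivation:
Row r has 2^popcount(r) filled cells, so we need popcount(r) = log2(8) = 3.
Scan r = 6..43 and keep those with exactly 3 one-bits:
r=6=110 popcount=2 -> skip
r=7=111 popcount=3 -> KEEP
r=8=1000 popcount=1 -> skip
r=9=1001 popcount=2 -> skip
r=10=1010 popcount=2 -> skip
r=11=1011 popcount=3 -> KEEP
r=12=1100 popcount=2 -> skip
r=13=1101 popcount=3 -> KEEP
r=14=1110 popcount=3 -> KEEP
r=15=1111 popcount=4 -> skip
r=16=10000 popcount=1 -> skip
r=17=10001 popcount=2 -> skip
r=18=10010 popcount=2 -> skip
r=19=10011 popcount=3 -> KEEP
r=20=10100 popcount=2 -> skip
r=21=10101 popcount=3 -> KEEP
r=22=10110 popcount=3 -> KEEP
r=23=10111 popcount=4 -> skip
r=24=11000 popcount=2 -> skip
r=25=11001 popcount=3 -> KEEP
r=26=11010 popcount=3 -> KEEP
r=27=11011 popcount=4 -> skip
r=28=11100 popcount=3 -> KEEP
r=29=11101 popcount=4 -> skip
r=30=11110 popcount=4 -> skip
r=31=11111 popcount=5 -> skip
r=32=100000 popcount=1 -> skip
r=33=100001 popcount=2 -> skip
r=34=100010 popcount=2 -> skip
r=35=100011 popcount=3 -> KEEP
r=36=100100 popcount=2 -> skip
r=37=100101 popcount=3 -> KEEP
r=38=100110 popcount=3 -> KEEP
r=39=100111 popcount=4 -> skip
r=40=101000 popcount=2 -> skip
r=41=101001 popcount=3 -> KEEP
r=42=101010 popcount=3 -> KEEP
r=43=101011 popcount=4 -> skip
Kept rows: 7 11 13 14 19 21 22 25 26 28 35 37 38 41 42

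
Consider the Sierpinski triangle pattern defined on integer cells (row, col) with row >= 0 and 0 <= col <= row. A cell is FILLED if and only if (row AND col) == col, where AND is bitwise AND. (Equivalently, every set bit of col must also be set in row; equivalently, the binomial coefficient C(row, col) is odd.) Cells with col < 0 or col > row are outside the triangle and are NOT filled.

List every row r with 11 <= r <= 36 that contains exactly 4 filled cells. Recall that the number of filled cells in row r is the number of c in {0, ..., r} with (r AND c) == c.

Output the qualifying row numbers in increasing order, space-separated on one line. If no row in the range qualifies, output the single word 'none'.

Answer: 12 17 18 20 24 33 34 36

Derivation:
Row r has 2^popcount(r) filled cells, so we need popcount(r) = log2(4) = 2.
Scan r = 11..36 and keep those with exactly 2 one-bits:
r=11=1011 popcount=3 -> skip
r=12=1100 popcount=2 -> KEEP
r=13=1101 popcount=3 -> skip
r=14=1110 popcount=3 -> skip
r=15=1111 popcount=4 -> skip
r=16=10000 popcount=1 -> skip
r=17=10001 popcount=2 -> KEEP
r=18=10010 popcount=2 -> KEEP
r=19=10011 popcount=3 -> skip
r=20=10100 popcount=2 -> KEEP
r=21=10101 popcount=3 -> skip
r=22=10110 popcount=3 -> skip
r=23=10111 popcount=4 -> skip
r=24=11000 popcount=2 -> KEEP
r=25=11001 popcount=3 -> skip
r=26=11010 popcount=3 -> skip
r=27=11011 popcount=4 -> skip
r=28=11100 popcount=3 -> skip
r=29=11101 popcount=4 -> skip
r=30=11110 popcount=4 -> skip
r=31=11111 popcount=5 -> skip
r=32=100000 popcount=1 -> skip
r=33=100001 popcount=2 -> KEEP
r=34=100010 popcount=2 -> KEEP
r=35=100011 popcount=3 -> skip
r=36=100100 popcount=2 -> KEEP
Kept rows: 12 17 18 20 24 33 34 36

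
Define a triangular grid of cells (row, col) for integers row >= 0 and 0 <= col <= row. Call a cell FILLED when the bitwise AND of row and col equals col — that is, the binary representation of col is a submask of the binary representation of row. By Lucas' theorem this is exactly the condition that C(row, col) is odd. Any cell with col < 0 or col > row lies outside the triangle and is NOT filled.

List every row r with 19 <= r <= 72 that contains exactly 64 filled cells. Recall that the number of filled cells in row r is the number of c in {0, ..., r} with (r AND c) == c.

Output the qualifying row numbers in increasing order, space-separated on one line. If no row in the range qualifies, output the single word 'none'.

Answer: 63

Derivation:
Row r has 2^popcount(r) filled cells, so we need popcount(r) = log2(64) = 6.
Scan r = 19..72 and keep those with exactly 6 one-bits:
r=19=10011 popcount=3 -> skip
r=20=10100 popcount=2 -> skip
r=21=10101 popcount=3 -> skip
r=22=10110 popcount=3 -> skip
r=23=10111 popcount=4 -> skip
r=24=11000 popcount=2 -> skip
r=25=11001 popcount=3 -> skip
r=26=11010 popcount=3 -> skip
r=27=11011 popcount=4 -> skip
r=28=11100 popcount=3 -> skip
r=29=11101 popcount=4 -> skip
r=30=11110 popcount=4 -> skip
r=31=11111 popcount=5 -> skip
r=32=100000 popcount=1 -> skip
r=33=100001 popcount=2 -> skip
r=34=100010 popcount=2 -> skip
r=35=100011 popcount=3 -> skip
r=36=100100 popcount=2 -> skip
r=37=100101 popcount=3 -> skip
r=38=100110 popcount=3 -> skip
r=39=100111 popcount=4 -> skip
r=40=101000 popcount=2 -> skip
r=41=101001 popcount=3 -> skip
r=42=101010 popcount=3 -> skip
r=43=101011 popcount=4 -> skip
r=44=101100 popcount=3 -> skip
r=45=101101 popcount=4 -> skip
r=46=101110 popcount=4 -> skip
r=47=101111 popcount=5 -> skip
r=48=110000 popcount=2 -> skip
r=49=110001 popcount=3 -> skip
r=50=110010 popcount=3 -> skip
r=51=110011 popcount=4 -> skip
r=52=110100 popcount=3 -> skip
r=53=110101 popcount=4 -> skip
r=54=110110 popcount=4 -> skip
r=55=110111 popcount=5 -> skip
r=56=111000 popcount=3 -> skip
r=57=111001 popcount=4 -> skip
r=58=111010 popcount=4 -> skip
r=59=111011 popcount=5 -> skip
r=60=111100 popcount=4 -> skip
r=61=111101 popcount=5 -> skip
r=62=111110 popcount=5 -> skip
r=63=111111 popcount=6 -> KEEP
r=64=1000000 popcount=1 -> skip
r=65=1000001 popcount=2 -> skip
r=66=1000010 popcount=2 -> skip
r=67=1000011 popcount=3 -> skip
r=68=1000100 popcount=2 -> skip
r=69=1000101 popcount=3 -> skip
r=70=1000110 popcount=3 -> skip
r=71=1000111 popcount=4 -> skip
r=72=1001000 popcount=2 -> skip
Kept rows: 63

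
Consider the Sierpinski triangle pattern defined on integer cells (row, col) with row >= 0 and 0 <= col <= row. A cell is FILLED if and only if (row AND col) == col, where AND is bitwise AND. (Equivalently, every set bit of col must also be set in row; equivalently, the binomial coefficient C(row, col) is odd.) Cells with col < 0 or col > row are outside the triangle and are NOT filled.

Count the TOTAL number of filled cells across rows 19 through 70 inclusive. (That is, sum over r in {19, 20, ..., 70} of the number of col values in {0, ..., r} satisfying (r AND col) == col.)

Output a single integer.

r19=10011 pc3: +8 =8
r20=10100 pc2: +4 =12
r21=10101 pc3: +8 =20
r22=10110 pc3: +8 =28
r23=10111 pc4: +16 =44
r24=11000 pc2: +4 =48
r25=11001 pc3: +8 =56
r26=11010 pc3: +8 =64
r27=11011 pc4: +16 =80
r28=11100 pc3: +8 =88
r29=11101 pc4: +16 =104
r30=11110 pc4: +16 =120
r31=11111 pc5: +32 =152
r32=100000 pc1: +2 =154
r33=100001 pc2: +4 =158
r34=100010 pc2: +4 =162
r35=100011 pc3: +8 =170
r36=100100 pc2: +4 =174
r37=100101 pc3: +8 =182
r38=100110 pc3: +8 =190
r39=100111 pc4: +16 =206
r40=101000 pc2: +4 =210
r41=101001 pc3: +8 =218
r42=101010 pc3: +8 =226
r43=101011 pc4: +16 =242
r44=101100 pc3: +8 =250
r45=101101 pc4: +16 =266
r46=101110 pc4: +16 =282
r47=101111 pc5: +32 =314
r48=110000 pc2: +4 =318
r49=110001 pc3: +8 =326
r50=110010 pc3: +8 =334
r51=110011 pc4: +16 =350
r52=110100 pc3: +8 =358
r53=110101 pc4: +16 =374
r54=110110 pc4: +16 =390
r55=110111 pc5: +32 =422
r56=111000 pc3: +8 =430
r57=111001 pc4: +16 =446
r58=111010 pc4: +16 =462
r59=111011 pc5: +32 =494
r60=111100 pc4: +16 =510
r61=111101 pc5: +32 =542
r62=111110 pc5: +32 =574
r63=111111 pc6: +64 =638
r64=1000000 pc1: +2 =640
r65=1000001 pc2: +4 =644
r66=1000010 pc2: +4 =648
r67=1000011 pc3: +8 =656
r68=1000100 pc2: +4 =660
r69=1000101 pc3: +8 =668
r70=1000110 pc3: +8 =676

Answer: 676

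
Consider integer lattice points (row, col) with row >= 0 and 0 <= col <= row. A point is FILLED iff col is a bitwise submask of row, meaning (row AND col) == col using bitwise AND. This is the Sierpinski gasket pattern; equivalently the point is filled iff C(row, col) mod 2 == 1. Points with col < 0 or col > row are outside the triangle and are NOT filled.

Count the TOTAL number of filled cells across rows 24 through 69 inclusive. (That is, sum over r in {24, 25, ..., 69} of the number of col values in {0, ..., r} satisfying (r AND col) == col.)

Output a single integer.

Answer: 624

Derivation:
r24=11000 pc2: +4 =4
r25=11001 pc3: +8 =12
r26=11010 pc3: +8 =20
r27=11011 pc4: +16 =36
r28=11100 pc3: +8 =44
r29=11101 pc4: +16 =60
r30=11110 pc4: +16 =76
r31=11111 pc5: +32 =108
r32=100000 pc1: +2 =110
r33=100001 pc2: +4 =114
r34=100010 pc2: +4 =118
r35=100011 pc3: +8 =126
r36=100100 pc2: +4 =130
r37=100101 pc3: +8 =138
r38=100110 pc3: +8 =146
r39=100111 pc4: +16 =162
r40=101000 pc2: +4 =166
r41=101001 pc3: +8 =174
r42=101010 pc3: +8 =182
r43=101011 pc4: +16 =198
r44=101100 pc3: +8 =206
r45=101101 pc4: +16 =222
r46=101110 pc4: +16 =238
r47=101111 pc5: +32 =270
r48=110000 pc2: +4 =274
r49=110001 pc3: +8 =282
r50=110010 pc3: +8 =290
r51=110011 pc4: +16 =306
r52=110100 pc3: +8 =314
r53=110101 pc4: +16 =330
r54=110110 pc4: +16 =346
r55=110111 pc5: +32 =378
r56=111000 pc3: +8 =386
r57=111001 pc4: +16 =402
r58=111010 pc4: +16 =418
r59=111011 pc5: +32 =450
r60=111100 pc4: +16 =466
r61=111101 pc5: +32 =498
r62=111110 pc5: +32 =530
r63=111111 pc6: +64 =594
r64=1000000 pc1: +2 =596
r65=1000001 pc2: +4 =600
r66=1000010 pc2: +4 =604
r67=1000011 pc3: +8 =612
r68=1000100 pc2: +4 =616
r69=1000101 pc3: +8 =624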